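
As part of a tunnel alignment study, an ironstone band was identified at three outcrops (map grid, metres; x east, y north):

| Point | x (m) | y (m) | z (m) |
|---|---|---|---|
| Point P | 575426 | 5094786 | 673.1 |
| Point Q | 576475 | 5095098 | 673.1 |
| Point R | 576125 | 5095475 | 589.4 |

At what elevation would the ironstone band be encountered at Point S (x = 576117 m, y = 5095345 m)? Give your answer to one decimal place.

Let the plane be z = a·x + b·y + c.
Point Q−Point P: 1049a + 312b = 0;  Point R−Point P: 699a + 689b = −83.7.
Solving gives a = 0.051745189, b = −0.173976615.
Then c = 673.1 − a·575426 − b·5094786 = 857271.19.
At (576117, 5095345): z = 29811.3 − 886470.9 + 857271.19 = 611.6 m.

611.6 m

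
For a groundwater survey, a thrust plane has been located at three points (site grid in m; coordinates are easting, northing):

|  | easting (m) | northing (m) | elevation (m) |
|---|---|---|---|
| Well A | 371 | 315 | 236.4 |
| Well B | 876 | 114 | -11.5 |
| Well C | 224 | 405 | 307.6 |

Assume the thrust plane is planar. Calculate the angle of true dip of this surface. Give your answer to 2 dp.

26.75°

Two edge vectors: Well A→Well B = (505, -201, -247.9), Well A→Well C = (-147, 90, 71.2).
Normal n = (Well A→Well B) × (Well A→Well C) = (7999.8, 485.3, 15903).
So ∂z/∂easting = −n_x/n_z = −0.50304 and ∂z/∂northing = −n_y/n_z = −0.03052.
Gradient magnitude |∇z| = √(a² + b²) = √(0.25305 + 0.00093) = 0.50396.
True dip = arctan(0.50396) = 26.75°, dipping toward E (azimuth ≈ 087°).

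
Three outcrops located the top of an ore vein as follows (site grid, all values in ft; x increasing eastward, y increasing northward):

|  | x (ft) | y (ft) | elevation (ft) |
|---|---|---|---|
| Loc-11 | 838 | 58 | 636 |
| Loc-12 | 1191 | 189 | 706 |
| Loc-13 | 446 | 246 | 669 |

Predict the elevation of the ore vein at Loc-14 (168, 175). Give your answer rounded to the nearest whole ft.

Let the plane be z = a·x + b·y + c.
Loc-12−Loc-11: 353a + 131b = 70;  Loc-13−Loc-11: −392a + 188b = 33.
Solving gives a = 0.07507, b = 0.33206.
Then c = 636 − a·838 − b·58 = 553.83.
At (168, 175): z = 12.6 + 58.1 + 553.83 = 624.6 ft.

625 ft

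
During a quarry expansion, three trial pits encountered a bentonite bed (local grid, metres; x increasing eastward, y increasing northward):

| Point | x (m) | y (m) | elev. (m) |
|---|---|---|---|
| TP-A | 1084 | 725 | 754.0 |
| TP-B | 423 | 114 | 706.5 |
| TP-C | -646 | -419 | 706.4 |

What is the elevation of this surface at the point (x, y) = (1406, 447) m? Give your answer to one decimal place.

Two edge vectors: TP-A→TP-B = (-661, -611, -47.5), TP-A→TP-C = (-1730, -1144, -47.6).
Normal n = (TP-A→TP-B) × (TP-A→TP-C) = (-25256.4, 50711.4, -300846).
So ∂z/∂x = −n_x/n_z = −0.083951 and ∂z/∂y = −n_y/n_z = 0.168563.
Intercept c from TP-A: 754 + 91.00 − 122.21 = 722.80.
At (1406, 447): z = −118.0 + 75.3 + 722.80 = 680.1 m.

680.1 m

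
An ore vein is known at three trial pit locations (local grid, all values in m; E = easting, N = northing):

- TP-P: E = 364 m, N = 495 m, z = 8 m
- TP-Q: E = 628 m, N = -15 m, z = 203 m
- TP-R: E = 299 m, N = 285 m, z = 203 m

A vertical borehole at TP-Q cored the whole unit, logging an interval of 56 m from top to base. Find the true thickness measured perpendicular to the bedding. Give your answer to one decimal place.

40.0 m

Two edge vectors: TP-P→TP-Q = (264, -510, 195), TP-P→TP-R = (-65, -210, 195).
Normal n = (TP-P→TP-Q) × (TP-P→TP-R) = (-58500, -64155, -88590).
So ∂z/∂E = −n_x/n_z = −0.66035 and ∂z/∂N = −n_y/n_z = −0.72418.
|∇z| = √(a²+b²) = 0.98005, so dip δ = arctan(0.98005) = 44.42°.
True thickness = vertical thickness × cos δ = 56 × cos 44.42° = 40.0 m.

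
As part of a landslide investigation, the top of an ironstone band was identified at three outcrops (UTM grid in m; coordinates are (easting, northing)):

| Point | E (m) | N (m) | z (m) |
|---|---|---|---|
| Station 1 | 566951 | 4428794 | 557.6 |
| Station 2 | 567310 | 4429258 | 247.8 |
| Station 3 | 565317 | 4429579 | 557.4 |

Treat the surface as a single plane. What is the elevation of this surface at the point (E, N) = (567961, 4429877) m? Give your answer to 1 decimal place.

-205.7 m

Two edge vectors: Station 1→Station 2 = (359, 464, -309.8), Station 1→Station 3 = (-1634, 785, -0.2).
Normal n = (Station 1→Station 2) × (Station 1→Station 3) = (243100.2, 506285, 1039991).
So ∂z/∂E = −n_x/n_z = −0.233752215 and ∂z/∂N = −n_y/n_z = −0.486816713.
Intercept c from Station 1: 557.6 + 132526.05 + 2156010.94 = 2289094.59.
At (567961, 4429877): z = −132762.1 − 2156538.2 + 2289094.59 = -205.7 m.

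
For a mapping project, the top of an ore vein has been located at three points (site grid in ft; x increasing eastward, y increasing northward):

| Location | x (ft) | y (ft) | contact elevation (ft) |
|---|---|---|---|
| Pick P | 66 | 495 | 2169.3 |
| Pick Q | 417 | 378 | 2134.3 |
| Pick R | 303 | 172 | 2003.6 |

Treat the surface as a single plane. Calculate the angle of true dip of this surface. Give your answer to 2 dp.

30.53°

Two edge vectors: Pick P→Pick Q = (351, -117, -35), Pick P→Pick R = (237, -323, -165.7).
Normal n = (Pick P→Pick Q) × (Pick P→Pick R) = (8081.9, 49865.7, -85644).
So ∂z/∂x = −n_x/n_z = 0.09437 and ∂z/∂y = −n_y/n_z = 0.58224.
Gradient magnitude |∇z| = √(a² + b²) = √(0.00890 + 0.33901) = 0.58984.
True dip = arctan(0.58984) = 30.53°, dipping toward S (azimuth ≈ 189°).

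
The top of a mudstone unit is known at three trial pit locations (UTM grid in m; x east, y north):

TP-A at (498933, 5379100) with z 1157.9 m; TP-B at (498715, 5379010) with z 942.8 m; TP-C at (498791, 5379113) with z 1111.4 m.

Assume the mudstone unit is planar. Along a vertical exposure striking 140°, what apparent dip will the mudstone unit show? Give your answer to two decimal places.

Two edge vectors: TP-A→TP-B = (-218, -90, -215.1), TP-A→TP-C = (-142, 13, -46.5).
Normal n = (TP-A→TP-B) × (TP-A→TP-C) = (6981.3, 20407.2, -15614).
So ∂z/∂x = −n_x/n_z = 0.44712 and ∂z/∂y = −n_y/n_z = 1.30698.
Unit vector along 140° is (sin 140°, cos 140°) = (0.6428, -0.7660).
Slope in that direction = a·(0.6428) + b·(-0.7660) = −0.71380.
Apparent dip = arctan|0.71380| = 35.52° (true dip is 54.1°, so apparent ≤ true as expected).

35.52°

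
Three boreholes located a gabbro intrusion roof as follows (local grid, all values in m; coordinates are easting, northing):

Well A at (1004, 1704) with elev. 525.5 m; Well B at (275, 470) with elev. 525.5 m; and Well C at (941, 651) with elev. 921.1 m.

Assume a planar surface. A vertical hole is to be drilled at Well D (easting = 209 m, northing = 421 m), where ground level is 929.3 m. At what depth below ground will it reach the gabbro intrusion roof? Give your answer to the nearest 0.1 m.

430.0 m

Let the plane be z = a·easting + b·northing + c.
Well B−Well A: −729a − 1234b = 0;  Well C−Well A: −63a − 1053b = 395.6.
Solving gives a = 0.707601, b = −0.418024.
Then c = 525.5 − a·1004 − b·1704 = 527.38.
At (209, 421): z_contact = 147.89 − 175.99 + 527.38 = 499.28 m.
Depth below ground = 929.3 − 499.28 = 430.0 m.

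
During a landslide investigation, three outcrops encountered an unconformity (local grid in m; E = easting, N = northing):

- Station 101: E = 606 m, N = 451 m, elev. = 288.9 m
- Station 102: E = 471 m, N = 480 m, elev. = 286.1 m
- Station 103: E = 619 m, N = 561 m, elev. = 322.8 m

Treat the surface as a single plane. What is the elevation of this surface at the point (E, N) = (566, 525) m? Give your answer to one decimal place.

307.6 m

Two edge vectors: Station 101→Station 102 = (-135, 29, -2.8), Station 101→Station 103 = (13, 110, 33.9).
Normal n = (Station 101→Station 102) × (Station 101→Station 103) = (1291.1, 4540.1, -15227).
So ∂z/∂E = −n_x/n_z = 0.08479 and ∂z/∂N = −n_y/n_z = 0.29816.
Intercept c from Station 101: 288.9 − 51.38 − 134.47 = 103.05.
At (566, 525): z = 48.0 + 156.5 + 103.05 = 307.6 m.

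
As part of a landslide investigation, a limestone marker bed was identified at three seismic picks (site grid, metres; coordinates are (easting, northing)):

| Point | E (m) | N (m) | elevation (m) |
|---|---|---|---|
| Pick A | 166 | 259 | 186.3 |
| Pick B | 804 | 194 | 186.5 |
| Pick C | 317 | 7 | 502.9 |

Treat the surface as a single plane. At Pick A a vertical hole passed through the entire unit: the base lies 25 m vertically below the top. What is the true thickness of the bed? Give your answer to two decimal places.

Let the plane be z = a·E + b·N + c.
Pick B−Pick A: 638a − 65b = 0.2;  Pick C−Pick A: 151a − 252b = 316.6.
Solving gives a = −0.13599, b = −1.33783.
|∇z| = √(a²+b²) = 1.34473, so dip δ = arctan(1.34473) = 53.36°.
True thickness = vertical thickness × cos δ = 25 × cos 53.36° = 14.92 m.

14.92 m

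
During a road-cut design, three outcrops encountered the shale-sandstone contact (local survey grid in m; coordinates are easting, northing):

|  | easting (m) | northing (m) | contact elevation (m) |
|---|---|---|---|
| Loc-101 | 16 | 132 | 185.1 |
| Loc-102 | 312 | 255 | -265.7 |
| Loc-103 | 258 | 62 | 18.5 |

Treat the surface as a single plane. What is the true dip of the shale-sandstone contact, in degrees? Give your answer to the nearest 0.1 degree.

57.5°

Two edge vectors: Loc-101→Loc-102 = (296, 123, -450.8), Loc-101→Loc-103 = (242, -70, -166.6).
Normal n = (Loc-101→Loc-102) × (Loc-101→Loc-103) = (-52047.8, -59780, -50486).
So ∂z/∂easting = −n_x/n_z = −1.03094 and ∂z/∂northing = −n_y/n_z = −1.18409.
Gradient magnitude |∇z| = √(a² + b²) = √(1.06283 + 1.40207) = 1.57000.
True dip = arctan(1.57000) = 57.5°, dipping toward NE (azimuth ≈ 041°).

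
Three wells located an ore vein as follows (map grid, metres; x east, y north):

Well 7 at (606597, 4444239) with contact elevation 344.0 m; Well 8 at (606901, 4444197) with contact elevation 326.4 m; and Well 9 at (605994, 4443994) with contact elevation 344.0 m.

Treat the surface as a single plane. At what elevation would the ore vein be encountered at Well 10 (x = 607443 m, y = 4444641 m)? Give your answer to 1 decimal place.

Let the plane be z = a·x + b·y + c.
Well 8−Well 7: 304a − 42b = −17.6;  Well 9−Well 7: −603a − 245b = 0.
Solving gives a = −0.043203815, b = 0.106334289.
Then c = 344 − a·606597 − b·4444239 = −446023.69.
At (607443, 4444641): z = −26243.9 + 472617.7 − 446023.69 = 350.2 m.

350.2 m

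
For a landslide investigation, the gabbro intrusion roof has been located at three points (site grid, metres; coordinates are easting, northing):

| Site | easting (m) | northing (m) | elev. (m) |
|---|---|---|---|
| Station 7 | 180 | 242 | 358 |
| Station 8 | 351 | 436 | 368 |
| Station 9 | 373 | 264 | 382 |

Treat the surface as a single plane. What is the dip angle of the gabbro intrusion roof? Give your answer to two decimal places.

8.34°

Let the plane be z = a·easting + b·northing + c.
Station 8−Station 7: 171a + 194b = 10;  Station 9−Station 7: 193a + 22b = 24.
Solving gives a = 0.13171, b = −0.06455.
Gradient magnitude |∇z| = √(a² + b²) = √(0.01735 + 0.00417) = 0.14668.
True dip = arctan(0.14668) = 8.34°, dipping toward WNW (azimuth ≈ 296°).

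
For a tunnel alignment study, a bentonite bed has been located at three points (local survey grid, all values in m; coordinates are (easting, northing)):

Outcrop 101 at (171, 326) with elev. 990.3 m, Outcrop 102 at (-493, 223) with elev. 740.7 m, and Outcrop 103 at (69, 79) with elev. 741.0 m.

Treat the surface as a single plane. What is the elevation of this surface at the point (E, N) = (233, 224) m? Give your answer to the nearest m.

912 m

Two edge vectors: Outcrop 101→Outcrop 102 = (-664, -103, -249.6), Outcrop 101→Outcrop 103 = (-102, -247, -249.3).
Normal n = (Outcrop 101→Outcrop 102) × (Outcrop 101→Outcrop 103) = (-35973.3, -140076, 153502).
So ∂z/∂E = −n_x/n_z = 0.23435 and ∂z/∂N = −n_y/n_z = 0.91254.
Intercept c from Outcrop 101: 990.3 − 40.07 − 297.49 = 652.74.
At (233, 224): z = 54.6 + 204.4 + 652.74 = 911.8 m.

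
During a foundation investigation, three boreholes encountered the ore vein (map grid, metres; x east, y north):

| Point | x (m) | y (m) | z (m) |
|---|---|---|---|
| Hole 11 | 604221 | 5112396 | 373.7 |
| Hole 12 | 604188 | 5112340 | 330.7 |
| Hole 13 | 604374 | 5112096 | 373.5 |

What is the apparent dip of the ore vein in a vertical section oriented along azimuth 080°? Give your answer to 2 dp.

Two edge vectors: Hole 11→Hole 12 = (-33, -56, -43), Hole 11→Hole 13 = (153, -300, -0.2).
Normal n = (Hole 11→Hole 12) × (Hole 11→Hole 13) = (-12888.8, -6585.6, 18468).
So ∂z/∂x = −n_x/n_z = 0.69790 and ∂z/∂y = −n_y/n_z = 0.35660.
Unit vector along 080° is (sin 80°, cos 80°) = (0.9848, 0.1736).
Slope in that direction = a·(0.9848) + b·(0.1736) = 0.74922.
Apparent dip = arctan|0.74922| = 36.84° (true dip is 38.1°, so apparent ≤ true as expected).

36.84°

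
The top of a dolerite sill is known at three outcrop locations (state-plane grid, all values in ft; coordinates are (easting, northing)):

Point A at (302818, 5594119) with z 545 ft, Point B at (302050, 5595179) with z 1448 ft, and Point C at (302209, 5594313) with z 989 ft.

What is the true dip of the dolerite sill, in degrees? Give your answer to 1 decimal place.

36.1°

Let the plane be z = a·E + b·N + c.
Point B−Point A: −768a + 1060b = 903;  Point C−Point A: −609a + 194b = 444.
Solving gives a = −0.59502, b = 0.42078.
Gradient magnitude |∇z| = √(a² + b²) = √(0.35405 + 0.17705) = 0.72877.
True dip = arctan(0.72877) = 36.1°, dipping toward SE (azimuth ≈ 125°).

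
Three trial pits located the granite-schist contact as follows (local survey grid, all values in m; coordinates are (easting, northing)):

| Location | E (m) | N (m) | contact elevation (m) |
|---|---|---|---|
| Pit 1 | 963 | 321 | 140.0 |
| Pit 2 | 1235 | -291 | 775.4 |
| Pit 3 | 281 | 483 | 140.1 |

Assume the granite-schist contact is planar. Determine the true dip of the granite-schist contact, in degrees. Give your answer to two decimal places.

Two edge vectors: Pit 1→Pit 2 = (272, -612, 635.4), Pit 1→Pit 3 = (-682, 162, 0.1).
Normal n = (Pit 1→Pit 2) × (Pit 1→Pit 3) = (-102996, -433370, -373320).
So ∂z/∂E = −n_x/n_z = −0.27589 and ∂z/∂N = −n_y/n_z = −1.16085.
Gradient magnitude |∇z| = √(a² + b²) = √(0.07612 + 1.34758) = 1.19319.
True dip = arctan(1.19319) = 50.03°, dipping toward NNE (azimuth ≈ 013°).

50.03°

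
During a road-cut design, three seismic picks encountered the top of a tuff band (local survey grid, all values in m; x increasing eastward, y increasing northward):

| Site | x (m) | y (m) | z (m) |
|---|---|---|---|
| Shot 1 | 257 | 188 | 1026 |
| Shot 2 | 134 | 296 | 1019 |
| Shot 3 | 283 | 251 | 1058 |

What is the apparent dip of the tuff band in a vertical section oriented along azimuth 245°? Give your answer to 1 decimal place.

Two edge vectors: Shot 1→Shot 2 = (-123, 108, -7), Shot 1→Shot 3 = (26, 63, 32).
Normal n = (Shot 1→Shot 2) × (Shot 1→Shot 3) = (3897, 3754, -10557).
So ∂z/∂x = −n_x/n_z = 0.36914 and ∂z/∂y = −n_y/n_z = 0.35559.
Unit vector along 245° is (sin 245°, cos 245°) = (-0.9063, -0.4226).
Slope in that direction = a·(-0.9063) + b·(-0.4226) = −0.48483.
Apparent dip = arctan|0.48483| = 25.9° (true dip is 27.1°, so apparent ≤ true as expected).

25.9°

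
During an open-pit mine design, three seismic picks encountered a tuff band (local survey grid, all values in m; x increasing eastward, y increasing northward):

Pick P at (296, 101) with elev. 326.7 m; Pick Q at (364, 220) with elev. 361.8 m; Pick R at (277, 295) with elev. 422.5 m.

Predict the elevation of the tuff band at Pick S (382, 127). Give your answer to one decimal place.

Two edge vectors: Pick P→Pick Q = (68, 119, 35.1), Pick P→Pick R = (-19, 194, 95.8).
Normal n = (Pick P→Pick Q) × (Pick P→Pick R) = (4590.8, -7181.3, 15453).
So ∂z/∂x = −n_x/n_z = −0.29708 and ∂z/∂y = −n_y/n_z = 0.46472.
Intercept c from Pick P: 326.7 + 87.94 − 46.94 = 367.70.
At (382, 127): z = −113.5 + 59.0 + 367.70 = 313.2 m.

313.2 m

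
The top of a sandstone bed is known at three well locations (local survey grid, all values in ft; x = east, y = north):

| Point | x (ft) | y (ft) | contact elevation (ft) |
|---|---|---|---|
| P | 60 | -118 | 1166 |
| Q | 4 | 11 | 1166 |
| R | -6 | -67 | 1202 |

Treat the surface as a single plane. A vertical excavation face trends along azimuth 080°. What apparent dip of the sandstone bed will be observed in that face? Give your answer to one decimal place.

41.0°

Two edge vectors: P→Q = (-56, 129, 0), P→R = (-66, 51, 36).
Normal n = (P→Q) × (P→R) = (4644, 2016, 5658).
So ∂z/∂x = −n_x/n_z = −0.82078 and ∂z/∂y = −n_y/n_z = −0.35631.
Unit vector along 080° is (sin 80°, cos 80°) = (0.9848, 0.1736).
Slope in that direction = a·(0.9848) + b·(0.1736) = −0.87019.
Apparent dip = arctan|0.87019| = 41.0° (true dip is 41.8°, so apparent ≤ true as expected).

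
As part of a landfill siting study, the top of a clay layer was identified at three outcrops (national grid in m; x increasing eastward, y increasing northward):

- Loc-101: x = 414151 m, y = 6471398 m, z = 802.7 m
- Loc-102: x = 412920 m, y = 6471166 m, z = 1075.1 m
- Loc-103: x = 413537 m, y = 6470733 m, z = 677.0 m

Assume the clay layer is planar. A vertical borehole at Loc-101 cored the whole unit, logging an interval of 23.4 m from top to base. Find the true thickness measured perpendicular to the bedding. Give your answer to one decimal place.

Two edge vectors: Loc-101→Loc-102 = (-1231, -232, 272.4), Loc-101→Loc-103 = (-614, -665, -125.7).
Normal n = (Loc-101→Loc-102) × (Loc-101→Loc-103) = (210308.4, -321990.3, 676167).
So ∂z/∂x = −n_x/n_z = −0.31103 and ∂z/∂y = −n_y/n_z = 0.47620.
|∇z| = √(a²+b²) = 0.56878, so dip δ = arctan(0.56878) = 29.63°.
True thickness = vertical thickness × cos δ = 23.4 × cos 29.63° = 20.3 m.

20.3 m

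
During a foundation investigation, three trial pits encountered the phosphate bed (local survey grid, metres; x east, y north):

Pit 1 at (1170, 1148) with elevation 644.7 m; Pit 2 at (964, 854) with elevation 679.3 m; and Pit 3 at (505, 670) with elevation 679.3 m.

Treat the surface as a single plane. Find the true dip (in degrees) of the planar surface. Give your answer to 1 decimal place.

Two edge vectors: Pit 1→Pit 2 = (-206, -294, 34.6), Pit 1→Pit 3 = (-665, -478, 34.6).
Normal n = (Pit 1→Pit 2) × (Pit 1→Pit 3) = (6366.4, -15881.4, -97042).
So ∂z/∂x = −n_x/n_z = 0.06560 and ∂z/∂y = −n_y/n_z = −0.16365.
Gradient magnitude |∇z| = √(a² + b²) = √(0.00430 + 0.02678) = 0.17631.
True dip = arctan(0.17631) = 10.0°, dipping toward NNW (azimuth ≈ 338°).

10.0°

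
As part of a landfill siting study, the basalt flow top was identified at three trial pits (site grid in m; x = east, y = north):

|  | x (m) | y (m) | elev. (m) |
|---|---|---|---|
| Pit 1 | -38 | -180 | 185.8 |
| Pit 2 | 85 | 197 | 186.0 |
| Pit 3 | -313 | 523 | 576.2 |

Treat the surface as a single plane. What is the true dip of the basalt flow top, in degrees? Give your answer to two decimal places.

39.13°

Let the plane be z = a·x + b·y + c.
Pit 2−Pit 1: 123a + 377b = 0.2;  Pit 3−Pit 1: −275a + 703b = 390.4.
Solving gives a = −0.77331, b = 0.25283.
Gradient magnitude |∇z| = √(a² + b²) = √(0.59801 + 0.06392) = 0.81359.
True dip = arctan(0.81359) = 39.13°, dipping toward ESE (azimuth ≈ 108°).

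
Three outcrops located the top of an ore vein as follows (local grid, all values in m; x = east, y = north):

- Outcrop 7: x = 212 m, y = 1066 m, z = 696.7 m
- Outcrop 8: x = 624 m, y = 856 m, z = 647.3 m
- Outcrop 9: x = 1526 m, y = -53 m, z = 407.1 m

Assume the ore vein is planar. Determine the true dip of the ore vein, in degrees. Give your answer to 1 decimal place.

Let the plane be z = a·x + b·y + c.
Outcrop 8−Outcrop 7: 412a − 210b = −49.4;  Outcrop 9−Outcrop 7: 1314a − 1119b = −289.6.
Solving gives a = 0.02992, b = 0.29393.
Gradient magnitude |∇z| = √(a² + b²) = √(0.00090 + 0.08640) = 0.29545.
True dip = arctan(0.29545) = 16.5°, dipping toward S (azimuth ≈ 186°).

16.5°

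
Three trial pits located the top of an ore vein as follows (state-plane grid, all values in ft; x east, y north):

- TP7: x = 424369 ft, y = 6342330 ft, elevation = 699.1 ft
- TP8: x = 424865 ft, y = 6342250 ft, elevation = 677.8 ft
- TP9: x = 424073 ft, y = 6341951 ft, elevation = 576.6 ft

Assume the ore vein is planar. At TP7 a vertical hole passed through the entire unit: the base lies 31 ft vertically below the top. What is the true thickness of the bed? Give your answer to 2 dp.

Two edge vectors: TP7→TP8 = (496, -80, -21.3), TP7→TP9 = (-296, -379, -122.5).
Normal n = (TP7→TP8) × (TP7→TP9) = (1727.3, 67064.8, -211664).
So ∂z/∂x = −n_x/n_z = 0.00816 and ∂z/∂y = −n_y/n_z = 0.31685.
|∇z| = √(a²+b²) = 0.31695, so dip δ = arctan(0.31695) = 17.59°.
True thickness = vertical thickness × cos δ = 31 × cos 17.59° = 29.55 ft.

29.55 ft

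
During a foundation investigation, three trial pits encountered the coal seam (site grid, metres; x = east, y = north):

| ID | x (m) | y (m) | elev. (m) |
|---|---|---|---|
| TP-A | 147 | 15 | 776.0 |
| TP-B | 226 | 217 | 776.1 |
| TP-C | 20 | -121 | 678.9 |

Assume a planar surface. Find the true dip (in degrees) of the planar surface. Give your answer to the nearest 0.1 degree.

54.7°

Two edge vectors: TP-A→TP-B = (79, 202, 0.1), TP-A→TP-C = (-127, -136, -97.1).
Normal n = (TP-A→TP-B) × (TP-A→TP-C) = (-19600.6, 7658.2, 14910).
So ∂z/∂x = −n_x/n_z = 1.31459 and ∂z/∂y = −n_y/n_z = −0.51363.
Gradient magnitude |∇z| = √(a² + b²) = √(1.72816 + 0.26381) = 1.41137.
True dip = arctan(1.41137) = 54.7°, dipping toward WNW (azimuth ≈ 291°).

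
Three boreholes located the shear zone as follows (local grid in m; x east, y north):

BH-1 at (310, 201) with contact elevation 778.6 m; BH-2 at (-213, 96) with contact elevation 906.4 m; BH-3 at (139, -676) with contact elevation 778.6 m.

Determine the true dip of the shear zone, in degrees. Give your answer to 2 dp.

Let the plane be z = a·x + b·y + c.
BH-2−BH-1: −523a − 105b = 127.8;  BH-3−BH-1: −171a − 877b = 0.
Solving gives a = −0.25431, b = 0.04959.
Gradient magnitude |∇z| = √(a² + b²) = √(0.06468 + 0.00246) = 0.25910.
True dip = arctan(0.25910) = 14.53°, dipping toward E (azimuth ≈ 101°).

14.53°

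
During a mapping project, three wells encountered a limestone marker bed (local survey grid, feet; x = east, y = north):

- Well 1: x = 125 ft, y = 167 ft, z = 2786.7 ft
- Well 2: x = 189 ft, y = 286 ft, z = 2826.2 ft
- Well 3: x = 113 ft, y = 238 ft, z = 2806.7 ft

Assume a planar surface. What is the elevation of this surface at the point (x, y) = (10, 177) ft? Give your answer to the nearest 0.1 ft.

2781.5 ft

Two edge vectors: Well 1→Well 2 = (64, 119, 39.5), Well 1→Well 3 = (-12, 71, 20).
Normal n = (Well 1→Well 2) × (Well 1→Well 3) = (-424.5, -1754, 5972).
So ∂z/∂x = −n_x/n_z = 0.07108 and ∂z/∂y = −n_y/n_z = 0.29370.
Intercept c from Well 1: 2786.7 − 8.89 − 49.05 = 2728.77.
At (10, 177): z = 0.7 + 52.0 + 2728.77 = 2781.5 ft.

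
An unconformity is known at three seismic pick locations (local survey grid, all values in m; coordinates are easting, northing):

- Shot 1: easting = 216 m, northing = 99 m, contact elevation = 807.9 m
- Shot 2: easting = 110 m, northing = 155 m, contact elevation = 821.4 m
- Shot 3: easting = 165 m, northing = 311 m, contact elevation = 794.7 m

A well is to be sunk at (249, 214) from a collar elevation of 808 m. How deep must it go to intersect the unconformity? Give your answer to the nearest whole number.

18 m

Let the plane be z = a·easting + b·northing + c.
Shot 2−Shot 1: −106a + 56b = 13.5;  Shot 3−Shot 1: −51a + 212b = −13.2.
Solving gives a = −0.18358, b = −0.10643.
Then c = 807.9 − a·216 − b·99 = 858.09.
At (249, 214): z_contact = −45.7 − 22.8 + 858.09 = 789.6 m.
Depth below ground = 808 − 789.6 = 18 m.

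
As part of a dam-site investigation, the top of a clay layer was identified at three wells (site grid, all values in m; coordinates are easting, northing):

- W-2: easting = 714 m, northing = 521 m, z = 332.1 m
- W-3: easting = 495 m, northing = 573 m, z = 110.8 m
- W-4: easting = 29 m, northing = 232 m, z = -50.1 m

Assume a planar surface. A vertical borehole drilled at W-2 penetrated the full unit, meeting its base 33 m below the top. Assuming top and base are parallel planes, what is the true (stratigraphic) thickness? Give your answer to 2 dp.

Two edge vectors: W-2→W-3 = (-219, 52, -221.3), W-2→W-4 = (-685, -289, -382.2).
Normal n = (W-2→W-3) × (W-2→W-4) = (-83830.1, 67888.7, 98911).
So ∂z/∂easting = −n_x/n_z = 0.84753 and ∂z/∂northing = −n_y/n_z = −0.68636.
|∇z| = √(a²+b²) = 1.09060, so dip δ = arctan(1.09060) = 47.48°.
True thickness = vertical thickness × cos δ = 33 × cos 47.48° = 22.30 m.

22.30 m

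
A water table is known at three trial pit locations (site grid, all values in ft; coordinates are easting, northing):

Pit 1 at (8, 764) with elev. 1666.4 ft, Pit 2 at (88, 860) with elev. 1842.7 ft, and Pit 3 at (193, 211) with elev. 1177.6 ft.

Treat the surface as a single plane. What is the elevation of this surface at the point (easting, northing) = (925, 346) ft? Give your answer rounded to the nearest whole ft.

Let the plane be z = a·easting + b·northing + c.
Pit 2−Pit 1: 80a + 96b = 176.3;  Pit 3−Pit 1: 185a − 553b = −488.8.
Solving gives a = 0.81563, b = 1.15677.
Then c = 1666.4 − a·8 − b·764 = 776.11.
At (925, 346): z = 754.5 + 400.2 + 776.11 = 1930.8 ft.

1931 ft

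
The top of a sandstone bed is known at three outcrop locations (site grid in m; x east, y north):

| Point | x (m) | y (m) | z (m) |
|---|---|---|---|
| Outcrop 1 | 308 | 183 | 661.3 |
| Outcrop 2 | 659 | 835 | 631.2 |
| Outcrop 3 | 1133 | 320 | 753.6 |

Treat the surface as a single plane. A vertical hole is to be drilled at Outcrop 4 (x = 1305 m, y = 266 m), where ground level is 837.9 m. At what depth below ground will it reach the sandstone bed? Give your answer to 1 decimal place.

Two edge vectors: Outcrop 1→Outcrop 2 = (351, 652, -30.1), Outcrop 1→Outcrop 3 = (825, 137, 92.3).
Normal n = (Outcrop 1→Outcrop 2) × (Outcrop 1→Outcrop 3) = (64303.3, -57229.8, -489813).
So ∂z/∂x = −n_x/n_z = 0.131281 and ∂z/∂y = −n_y/n_z = −0.116840.
Intercept c from Outcrop 1: 661.3 − 40.43 + 21.38 = 642.25.
At (1305, 266): z_contact = 171.32 − 31.08 + 642.25 = 782.49 m.
Depth below ground = 837.9 − 782.49 = 55.4 m.

55.4 m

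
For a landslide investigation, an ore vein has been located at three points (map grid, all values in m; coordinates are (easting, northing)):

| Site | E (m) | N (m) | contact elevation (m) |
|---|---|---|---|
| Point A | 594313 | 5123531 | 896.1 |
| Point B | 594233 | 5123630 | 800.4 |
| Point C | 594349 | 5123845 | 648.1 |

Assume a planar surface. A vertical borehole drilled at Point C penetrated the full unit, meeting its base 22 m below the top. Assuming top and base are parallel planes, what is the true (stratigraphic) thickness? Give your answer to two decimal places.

Let the plane be z = a·E + b·N + c.
Point B−Point A: −80a + 99b = −95.7;  Point C−Point A: 36a + 314b = −248.
Solving gives a = 0.19167, b = −0.81178.
|∇z| = √(a²+b²) = 0.83410, so dip δ = arctan(0.83410) = 39.83°.
True thickness = vertical thickness × cos δ = 22 × cos 39.83° = 16.89 m.

16.89 m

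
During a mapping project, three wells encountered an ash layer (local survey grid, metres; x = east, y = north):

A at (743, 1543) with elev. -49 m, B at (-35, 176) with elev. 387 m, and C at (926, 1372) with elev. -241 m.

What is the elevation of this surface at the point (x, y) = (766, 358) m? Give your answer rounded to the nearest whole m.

-284 m

Let the plane be z = a·x + b·y + c.
B−A: −778a − 1367b = 436;  C−A: 183a − 171b = −192.
Solving gives a = −0.87949, b = 0.18160.
Then c = -49 − a·743 − b·1543 = 324.26.
At (766, 358): z = −673.7 + 65.0 + 324.26 = -284.4 m.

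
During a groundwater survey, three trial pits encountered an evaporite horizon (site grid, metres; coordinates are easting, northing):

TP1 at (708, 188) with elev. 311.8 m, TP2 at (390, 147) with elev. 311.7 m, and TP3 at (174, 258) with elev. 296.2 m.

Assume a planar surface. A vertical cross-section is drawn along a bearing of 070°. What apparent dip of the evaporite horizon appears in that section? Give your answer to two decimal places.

Two edge vectors: TP1→TP2 = (-318, -41, -0.1), TP1→TP3 = (-534, 70, -15.6).
Normal n = (TP1→TP2) × (TP1→TP3) = (646.6, -4907.4, -44154).
So ∂z/∂easting = −n_x/n_z = 0.01464 and ∂z/∂northing = −n_y/n_z = −0.11114.
Unit vector along 070° is (sin 70°, cos 70°) = (0.9397, 0.3420).
Slope in that direction = a·(0.9397) + b·(0.3420) = −0.02425.
Apparent dip = arctan|0.02425| = 1.39° (true dip is 6.4°, so apparent ≤ true as expected).

1.39°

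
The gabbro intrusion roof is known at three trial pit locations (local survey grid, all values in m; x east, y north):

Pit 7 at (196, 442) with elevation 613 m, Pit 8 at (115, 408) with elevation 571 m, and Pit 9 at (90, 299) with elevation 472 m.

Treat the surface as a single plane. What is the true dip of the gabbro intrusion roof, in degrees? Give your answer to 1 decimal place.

41.6°

Two edge vectors: Pit 7→Pit 8 = (-81, -34, -42), Pit 7→Pit 9 = (-106, -143, -141).
Normal n = (Pit 7→Pit 8) × (Pit 7→Pit 9) = (-1212, -6969, 7979).
So ∂z/∂x = −n_x/n_z = 0.15190 and ∂z/∂y = −n_y/n_z = 0.87342.
Gradient magnitude |∇z| = √(a² + b²) = √(0.02307 + 0.76286) = 0.88653.
True dip = arctan(0.88653) = 41.6°, dipping toward S (azimuth ≈ 190°).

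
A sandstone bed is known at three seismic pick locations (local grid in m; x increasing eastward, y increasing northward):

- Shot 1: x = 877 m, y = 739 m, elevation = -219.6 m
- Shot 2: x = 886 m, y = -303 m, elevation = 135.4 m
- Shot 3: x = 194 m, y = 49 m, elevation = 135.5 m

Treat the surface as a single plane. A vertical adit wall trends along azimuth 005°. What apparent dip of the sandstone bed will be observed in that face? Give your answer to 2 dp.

Let the plane be z = a·x + b·y + c.
Shot 2−Shot 1: 9a − 1042b = 355;  Shot 3−Shot 1: −683a − 690b = 355.1.
Solving gives a = −0.17421, b = −0.34220.
Unit vector along 005° is (sin 5°, cos 5°) = (0.0872, 0.9962).
Slope in that direction = a·(0.0872) + b·(0.9962) = −0.35608.
Apparent dip = arctan|0.35608| = 19.60° (true dip is 21.0°, so apparent ≤ true as expected).

19.60°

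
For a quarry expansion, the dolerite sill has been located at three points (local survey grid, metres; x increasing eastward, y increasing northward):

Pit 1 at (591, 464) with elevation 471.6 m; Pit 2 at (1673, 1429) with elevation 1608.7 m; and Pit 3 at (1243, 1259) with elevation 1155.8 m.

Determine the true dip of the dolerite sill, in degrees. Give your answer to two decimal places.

Two edge vectors: Pit 1→Pit 2 = (1082, 965, 1137.1), Pit 1→Pit 3 = (652, 795, 684.2).
Normal n = (Pit 1→Pit 2) × (Pit 1→Pit 3) = (-243741.5, 1084.8, 231010).
So ∂z/∂x = −n_x/n_z = 1.05511 and ∂z/∂y = −n_y/n_z = −0.00470.
Gradient magnitude |∇z| = √(a² + b²) = √(1.11326 + 0.00002) = 1.05512.
True dip = arctan(1.05512) = 46.54°, dipping toward W (azimuth ≈ 270°).

46.54°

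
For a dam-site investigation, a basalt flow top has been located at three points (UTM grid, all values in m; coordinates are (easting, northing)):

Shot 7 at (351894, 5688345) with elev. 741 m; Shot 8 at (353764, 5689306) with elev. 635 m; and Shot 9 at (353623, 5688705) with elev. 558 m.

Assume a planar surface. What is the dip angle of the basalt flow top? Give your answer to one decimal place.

12.0°

Let the plane be z = a·E + b·N + c.
Shot 8−Shot 7: 1870a + 961b = −106;  Shot 9−Shot 7: 1729a + 360b = −183.
Solving gives a = −0.13932, b = 0.16081.
Gradient magnitude |∇z| = √(a² + b²) = √(0.01941 + 0.02586) = 0.21277.
True dip = arctan(0.21277) = 12.0°, dipping toward SE (azimuth ≈ 139°).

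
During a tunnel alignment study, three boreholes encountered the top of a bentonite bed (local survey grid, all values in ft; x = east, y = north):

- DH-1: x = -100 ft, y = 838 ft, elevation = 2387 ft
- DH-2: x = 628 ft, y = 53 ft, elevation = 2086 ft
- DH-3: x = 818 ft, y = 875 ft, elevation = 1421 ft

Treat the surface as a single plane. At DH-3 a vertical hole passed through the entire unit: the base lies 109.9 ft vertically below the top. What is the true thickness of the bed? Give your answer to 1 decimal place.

Two edge vectors: DH-1→DH-2 = (728, -785, -301), DH-1→DH-3 = (918, 37, -966).
Normal n = (DH-1→DH-2) × (DH-1→DH-3) = (769447, 426930, 747566).
So ∂z/∂x = −n_x/n_z = −1.02927 and ∂z/∂y = −n_y/n_z = −0.57109.
|∇z| = √(a²+b²) = 1.17709, so dip δ = arctan(1.17709) = 49.65°.
True thickness = vertical thickness × cos δ = 109.9 × cos 49.65° = 71.2 ft.

71.2 ft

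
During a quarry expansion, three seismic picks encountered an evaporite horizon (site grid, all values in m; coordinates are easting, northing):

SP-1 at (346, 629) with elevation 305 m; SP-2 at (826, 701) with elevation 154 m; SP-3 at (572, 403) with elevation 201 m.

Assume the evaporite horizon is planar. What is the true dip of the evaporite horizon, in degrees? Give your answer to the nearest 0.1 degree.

Let the plane be z = a·easting + b·northing + c.
SP-2−SP-1: 480a + 72b = −151;  SP-3−SP-1: 226a − 226b = −104.
Solving gives a = −0.33357, b = 0.12660.
Gradient magnitude |∇z| = √(a² + b²) = √(0.11127 + 0.01603) = 0.35679.
True dip = arctan(0.35679) = 19.6°, dipping toward ESE (azimuth ≈ 111°).

19.6°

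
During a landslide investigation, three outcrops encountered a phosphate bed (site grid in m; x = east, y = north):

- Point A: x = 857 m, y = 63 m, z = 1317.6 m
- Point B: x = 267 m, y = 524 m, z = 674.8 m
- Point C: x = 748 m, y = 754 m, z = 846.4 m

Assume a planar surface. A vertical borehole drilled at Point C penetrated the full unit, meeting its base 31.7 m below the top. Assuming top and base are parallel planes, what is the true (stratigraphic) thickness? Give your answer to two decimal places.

Let the plane be z = a·x + b·y + c.
Point B−Point A: −590a + 461b = −642.8;  Point C−Point A: −109a + 691b = −471.2.
Solving gives a = 0.63493, b = −0.58175.
|∇z| = √(a²+b²) = 0.86115, so dip δ = arctan(0.86115) = 40.73°.
True thickness = vertical thickness × cos δ = 31.7 × cos 40.73° = 24.02 m.

24.02 m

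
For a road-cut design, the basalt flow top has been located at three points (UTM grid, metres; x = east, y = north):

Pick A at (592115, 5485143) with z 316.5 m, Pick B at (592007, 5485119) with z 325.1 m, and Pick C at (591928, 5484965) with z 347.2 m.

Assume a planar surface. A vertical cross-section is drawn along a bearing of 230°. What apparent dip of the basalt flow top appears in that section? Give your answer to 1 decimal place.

Two edge vectors: Pick A→Pick B = (-108, -24, 8.6), Pick A→Pick C = (-187, -178, 30.7).
Normal n = (Pick A→Pick B) × (Pick A→Pick C) = (794, 1707.4, 14736).
So ∂z/∂x = −n_x/n_z = −0.05388 and ∂z/∂y = −n_y/n_z = −0.11587.
Unit vector along 230° is (sin 230°, cos 230°) = (-0.7660, -0.6428).
Slope in that direction = a·(-0.7660) + b·(-0.6428) = 0.11575.
Apparent dip = arctan|0.11575| = 6.6° (true dip is 7.3°, so apparent ≤ true as expected).

6.6°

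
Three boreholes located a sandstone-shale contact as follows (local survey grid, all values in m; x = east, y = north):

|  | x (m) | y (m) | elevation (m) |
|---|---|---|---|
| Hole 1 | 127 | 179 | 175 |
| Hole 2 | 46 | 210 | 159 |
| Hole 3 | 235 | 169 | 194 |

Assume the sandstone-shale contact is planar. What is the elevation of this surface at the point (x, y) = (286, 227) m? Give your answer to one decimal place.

Two edge vectors: Hole 1→Hole 2 = (-81, 31, -16), Hole 1→Hole 3 = (108, -10, 19).
Normal n = (Hole 1→Hole 2) × (Hole 1→Hole 3) = (429, -189, -2538).
So ∂z/∂x = −n_x/n_z = 0.16903 and ∂z/∂y = −n_y/n_z = −0.07447.
Intercept c from Hole 1: 175 − 21.47 + 13.33 = 166.86.
At (286, 227): z = 48.3 − 16.9 + 166.86 = 198.3 m.

198.3 m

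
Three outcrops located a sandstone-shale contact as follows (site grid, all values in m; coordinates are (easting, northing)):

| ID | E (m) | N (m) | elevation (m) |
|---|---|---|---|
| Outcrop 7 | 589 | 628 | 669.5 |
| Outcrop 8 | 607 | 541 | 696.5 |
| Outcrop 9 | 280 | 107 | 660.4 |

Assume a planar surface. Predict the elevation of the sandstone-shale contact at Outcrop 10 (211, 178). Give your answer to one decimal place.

616.1 m

Two edge vectors: Outcrop 7→Outcrop 8 = (18, -87, 27), Outcrop 7→Outcrop 9 = (-309, -521, -9.1).
Normal n = (Outcrop 7→Outcrop 8) × (Outcrop 7→Outcrop 9) = (14858.7, -8179.2, -36261).
So ∂z/∂E = −n_x/n_z = 0.40977 and ∂z/∂N = −n_y/n_z = −0.22556.
Intercept c from Outcrop 7: 669.5 − 241.36 + 141.65 = 569.80.
At (211, 178): z = 86.5 − 40.2 + 569.80 = 616.1 m.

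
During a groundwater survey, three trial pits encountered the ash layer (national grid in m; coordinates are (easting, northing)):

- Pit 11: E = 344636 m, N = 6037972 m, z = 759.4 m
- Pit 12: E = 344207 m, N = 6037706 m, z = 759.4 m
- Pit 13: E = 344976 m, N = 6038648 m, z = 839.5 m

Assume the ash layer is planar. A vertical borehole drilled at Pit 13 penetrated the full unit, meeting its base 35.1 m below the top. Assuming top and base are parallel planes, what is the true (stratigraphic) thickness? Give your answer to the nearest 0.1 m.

34.4 m

Let the plane be z = a·E + b·N + c.
Pit 12−Pit 11: −429a − 266b = 0;  Pit 13−Pit 11: 340a + 676b = 80.1.
Solving gives a = −0.10677, b = 0.17219.
|∇z| = √(a²+b²) = 0.20260, so dip δ = arctan(0.20260) = 11.45°.
True thickness = vertical thickness × cos δ = 35.1 × cos 11.45° = 34.4 m.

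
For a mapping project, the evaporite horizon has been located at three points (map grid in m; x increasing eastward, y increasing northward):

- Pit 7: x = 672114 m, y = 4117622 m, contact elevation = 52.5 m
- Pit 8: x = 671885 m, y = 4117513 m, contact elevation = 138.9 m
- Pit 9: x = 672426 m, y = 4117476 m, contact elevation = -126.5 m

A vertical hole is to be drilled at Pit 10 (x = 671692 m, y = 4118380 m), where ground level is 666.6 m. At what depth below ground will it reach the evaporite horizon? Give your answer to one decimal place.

255.3 m

Two edge vectors: Pit 7→Pit 8 = (-229, -109, 86.4), Pit 7→Pit 9 = (312, -146, -179).
Normal n = (Pit 7→Pit 8) × (Pit 7→Pit 9) = (32125.4, -14034.2, 67442).
So ∂z/∂x = −n_x/n_z = −0.476341152 and ∂z/∂y = −n_y/n_z = 0.208092880.
Intercept c from Pit 7: 52.5 + 320155.56 − 856847.82 = −536639.76.
At (671692, 4118380): z_contact = −319954.54 + 857005.55 − 536639.76 = 411.25 m.
Depth below ground = 666.6 − 411.25 = 255.3 m.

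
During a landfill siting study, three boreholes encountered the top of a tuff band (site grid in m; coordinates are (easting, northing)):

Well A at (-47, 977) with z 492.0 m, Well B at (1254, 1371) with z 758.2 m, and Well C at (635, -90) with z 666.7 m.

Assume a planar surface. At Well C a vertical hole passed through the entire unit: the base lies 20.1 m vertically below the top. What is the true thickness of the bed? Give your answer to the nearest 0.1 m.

Let the plane be z = a·E + b·N + c.
Well B−Well A: 1301a + 394b = 266.2;  Well C−Well A: 682a − 1067b = 174.7.
Solving gives a = 0.21297, b = −0.02760.
|∇z| = √(a²+b²) = 0.21475, so dip δ = arctan(0.21475) = 12.12°.
True thickness = vertical thickness × cos δ = 20.1 × cos 12.12° = 19.7 m.

19.7 m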